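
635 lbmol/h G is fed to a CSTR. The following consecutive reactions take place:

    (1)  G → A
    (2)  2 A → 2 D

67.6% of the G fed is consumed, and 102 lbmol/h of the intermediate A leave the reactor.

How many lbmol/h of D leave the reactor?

Conversion of G: G consumed = 1ξ₁ = 0.676 × 635 → ξ₁ = 429.3 lbmol/h.
A balance: n_A = 0 + 1ξ₁ − 2ξ₂ = 102 → ξ₂ = (1·429.3 − 102)/2 = 163.6 lbmol/h.
Outlet amounts (n = n₀ + Σ ν·ξ):
  G: 635 − 1(429.3) = 205.7
  A: 0 + 1(429.3) − 2(163.6) = 102
  D: 0 + 2(163.6) = 327.3

327 lbmol/h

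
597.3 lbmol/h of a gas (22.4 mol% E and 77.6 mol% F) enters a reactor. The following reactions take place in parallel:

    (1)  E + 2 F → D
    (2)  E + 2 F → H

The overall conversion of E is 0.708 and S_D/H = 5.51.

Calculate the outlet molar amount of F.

274 lbmol/h

Conversion of E: E consumed = 0.708 × 133.8 = 94.73 lbmol/h = 1ξ₁ + 1ξ₂.
Selectivity: 1ξ₁ / (1ξ₂) = 5.51 → ξ₁ = 5.51 ξ₂.
Substitute: (1·5.51 + 1) ξ₂ = 94.73 → ξ₂ = 14.55 lbmol/h, ξ₁ = 80.18 lbmol/h.
Outlet amounts (n = n₀ + Σ ν·ξ):
  E: 133.8 − 1(80.18) − 1(14.55) = 39.07
  F: 463.5 − 2(80.18) − 2(14.55) = 274.1
  D: 0 + 1(80.18) = 80.18
  H: 0 + 1(14.55) = 14.55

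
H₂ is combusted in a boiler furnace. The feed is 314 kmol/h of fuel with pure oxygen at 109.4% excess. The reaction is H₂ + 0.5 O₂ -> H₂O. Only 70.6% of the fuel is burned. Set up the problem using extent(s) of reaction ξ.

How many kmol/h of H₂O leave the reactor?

Stoichiometric O₂ = 0.5 × 314 = 157 kmol/h; O₂ fed = 157 × 2.094 = 328.8 kmol/h.
Fuel reacted = 0.706 × 314 → ξ = 221.7 kmol/h.
Outlet (n = n₀ + ν ξ):
  H₂: 314 − 1(221.7) = 92.32
  O₂: 328.8 − 0.5(221.7) = 217.9
  H₂O: 0 + 1(221.7) = 221.7

222 kmol/h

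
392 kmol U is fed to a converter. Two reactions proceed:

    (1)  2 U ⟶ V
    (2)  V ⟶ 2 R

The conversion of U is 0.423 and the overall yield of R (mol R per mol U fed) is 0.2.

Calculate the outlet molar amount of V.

Conversion of U: U consumed = 2ξ₁ = 0.423 × 392 → ξ₁ = 82.91 kmol.
Yield of R: 2ξ₂ / 392 = 0.2 → ξ₂ = 39.2 kmol.
Outlet amounts (n = n₀ + Σ ν·ξ):
  U: 392 − 2(82.91) = 226.2
  V: 0 + 1(82.91) − 1(39.2) = 43.71
  R: 0 + 2(39.2) = 78.4

43.7 kmol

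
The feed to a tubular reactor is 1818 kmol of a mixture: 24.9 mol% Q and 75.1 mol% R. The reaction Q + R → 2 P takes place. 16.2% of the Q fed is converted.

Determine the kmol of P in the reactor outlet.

147 kmol

Q reacted = 0.162 × 452.7 = 73.33 kmol; ν_Q = −1, so ξ = 73.33/1 = 73.33 kmol.
Outlet amounts (n = n₀ + ν ξ):
  Q: 452.7 − 1(73.33) = 379.3
  R: 1365 − 1(73.33) = 1292
  P: 0 + 2(73.33) = 146.7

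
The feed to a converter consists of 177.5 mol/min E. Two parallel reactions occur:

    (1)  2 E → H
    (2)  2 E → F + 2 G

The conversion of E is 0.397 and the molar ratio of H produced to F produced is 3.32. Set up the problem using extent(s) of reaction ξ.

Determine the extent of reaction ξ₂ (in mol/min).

Conversion of E: E consumed = 0.397 × 177.5 = 70.47 mol/min = 2ξ₁ + 2ξ₂.
Selectivity: 1ξ₁ / (1ξ₂) = 3.32 → ξ₁ = 3.32 ξ₂.
Substitute: (2·3.32 + 2) ξ₂ = 70.47 → ξ₂ = 8.156 mol/min, ξ₁ = 27.08 mol/min.
Outlet amounts (n = n₀ + Σ ν·ξ):
  E: 177.5 − 2(27.08) − 2(8.156) = 107
  H: 0 + 1(27.08) = 27.08
  F: 0 + 1(8.156) = 8.156
  G: 0 + 2(8.156) = 16.31

ξ₂ = 8.16 mol/min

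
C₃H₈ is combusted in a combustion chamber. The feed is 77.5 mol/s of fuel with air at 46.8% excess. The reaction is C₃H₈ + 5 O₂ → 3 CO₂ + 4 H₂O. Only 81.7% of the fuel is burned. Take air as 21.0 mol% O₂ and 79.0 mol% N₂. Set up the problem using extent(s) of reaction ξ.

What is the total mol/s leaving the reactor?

Stoichiometric O₂ = 5 × 77.5 = 387.5 mol/s; O₂ fed = 387.5 × 1.468 = 568.9 mol/s.
N₂ fed = 568.9 × 79/21 = 2140 mol/s.
Fuel reacted = 0.817 × 77.5 → ξ = 63.32 mol/s.
Outlet (n = n₀ + ν ξ):
  C₃H₈: 77.5 − 1(63.32) = 14.18
  O₂: 568.9 − 5(63.32) = 252.3
  N₂: 2140 (inert)
  CO₂: 0 + 3(63.32) = 190
  H₂O: 0 + 4(63.32) = 253.3
Total out = 14.18 + 252.3 + 2140 + 190 + 253.3 = 2850 mol/s.

2850 mol/s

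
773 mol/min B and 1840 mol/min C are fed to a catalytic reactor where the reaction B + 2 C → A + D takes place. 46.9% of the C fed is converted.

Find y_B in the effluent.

0.157

C reacted = 0.469 × 1840 = 863 mol/min; ν_C = −2, so ξ = 863/2 = 431.5 mol/min.
Outlet amounts (n = n₀ + ν ξ):
  B: 773 − 1(431.5) = 341.5
  C: 1840 − 2(431.5) = 977
  A: 0 + 1(431.5) = 431.5
  D: 0 + 1(431.5) = 431.5
Total out = 2182 mol/min; y_B = 341.5 / 2182 = 0.1566.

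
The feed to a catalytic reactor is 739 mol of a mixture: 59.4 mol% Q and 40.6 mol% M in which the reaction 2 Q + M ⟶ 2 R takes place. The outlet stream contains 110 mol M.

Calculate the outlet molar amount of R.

For M: n = n₀ − 1ξ → 110 = 300 − 1ξ, giving ξ = 190 mol.
Outlet amounts (n = n₀ + ν ξ):
  Q: 439 − 2(190) = 58.9
  M: 300 − 1(190) = 110
  R: 0 + 2(190) = 380.1

380 mol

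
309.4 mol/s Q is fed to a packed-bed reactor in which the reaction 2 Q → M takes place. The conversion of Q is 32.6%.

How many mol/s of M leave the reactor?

Q reacted = 0.326 × 309.4 = 100.9 mol/s; ν_Q = −2, so ξ = 100.9/2 = 50.43 mol/s.
Outlet amounts (n = n₀ + ν ξ):
  Q: 309.4 − 2(50.43) = 208.5
  M: 0 + 1(50.43) = 50.43

50.4 mol/s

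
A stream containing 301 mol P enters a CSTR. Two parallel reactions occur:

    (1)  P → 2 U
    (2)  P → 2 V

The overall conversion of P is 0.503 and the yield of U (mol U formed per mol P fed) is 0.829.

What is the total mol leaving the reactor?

452 mol

Yield of U: 2ξ₁ / 301 = 0.829 → ξ₁ = 124.8 mol.
Conversion of P: 1ξ₁ + 1ξ₂ = 0.503 × 301 = 151.4 → ξ₂ = 26.64 mol.
Outlet amounts (n = n₀ + Σ ν·ξ):
  P: 301 − 1(124.8) − 1(26.64) = 149.6
  U: 0 + 2(124.8) = 249.5
  V: 0 + 2(26.64) = 53.28
Total out = 149.6 + 249.5 + 53.28 = 452.4 mol.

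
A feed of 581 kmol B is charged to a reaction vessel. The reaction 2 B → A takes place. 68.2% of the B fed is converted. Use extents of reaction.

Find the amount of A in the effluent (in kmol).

B reacted = 0.682 × 581 = 396.2 kmol; ν_B = −2, so ξ = 396.2/2 = 198.1 kmol.
Outlet amounts (n = n₀ + ν ξ):
  B: 581 − 2(198.1) = 184.8
  A: 0 + 1(198.1) = 198.1

198 kmol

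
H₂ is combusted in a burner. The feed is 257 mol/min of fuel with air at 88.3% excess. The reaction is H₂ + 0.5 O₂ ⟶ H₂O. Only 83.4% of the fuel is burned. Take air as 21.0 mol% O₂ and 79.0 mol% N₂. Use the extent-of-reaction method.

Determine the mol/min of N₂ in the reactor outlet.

Stoichiometric O₂ = 0.5 × 257 = 128.5 mol/min; O₂ fed = 128.5 × 1.883 = 242 mol/min.
N₂ fed = 242 × 79/21 = 910.3 mol/min.
Fuel reacted = 0.834 × 257 → ξ = 214.3 mol/min.
Outlet (n = n₀ + ν ξ):
  H₂: 257 − 1(214.3) = 42.66
  O₂: 242 − 0.5(214.3) = 134.8
  N₂: 910.3 (inert)
  H₂O: 0 + 1(214.3) = 214.3

910 mol/min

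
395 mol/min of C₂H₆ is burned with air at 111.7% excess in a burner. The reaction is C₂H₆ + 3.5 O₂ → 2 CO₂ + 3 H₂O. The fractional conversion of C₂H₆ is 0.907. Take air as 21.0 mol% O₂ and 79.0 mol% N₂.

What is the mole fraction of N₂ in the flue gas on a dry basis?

Stoichiometric O₂ = 3.5 × 395 = 1382 mol/min; O₂ fed = 1382 × 2.117 = 2927 mol/min.
N₂ fed = 2927 × 79/21 = 11010 mol/min.
Fuel reacted = 0.907 × 395 → ξ = 358.3 mol/min.
Outlet (n = n₀ + ν ξ):
  C₂H₆: 395 − 1(358.3) = 36.74
  O₂: 2927 − 3.5(358.3) = 1673
  N₂: 11010 (inert)
  CO₂: 0 + 2(358.3) = 716.5
  H₂O: 0 + 3(358.3) = 1075
Dry total = 13440 mol/min; y_N₂ (dry) = 11010 / 13440 = 0.8194.

0.819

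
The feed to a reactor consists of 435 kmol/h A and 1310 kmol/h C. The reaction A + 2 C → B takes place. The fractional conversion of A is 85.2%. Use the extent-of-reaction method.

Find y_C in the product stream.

A reacted = 0.852 × 435 = 370.6 kmol/h; ν_A = −1, so ξ = 370.6/1 = 370.6 kmol/h.
Outlet amounts (n = n₀ + ν ξ):
  A: 435 − 1(370.6) = 64.38
  C: 1310 − 2(370.6) = 568.8
  B: 0 + 1(370.6) = 370.6
Total out = 1004 kmol/h; y_C = 568.8 / 1004 = 0.5666.

0.567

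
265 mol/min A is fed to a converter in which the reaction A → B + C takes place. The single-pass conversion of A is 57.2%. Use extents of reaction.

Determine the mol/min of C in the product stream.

A reacted = 0.572 × 265 = 151.6 mol/min; ν_A = −1, so ξ = 151.6/1 = 151.6 mol/min.
Outlet amounts (n = n₀ + ν ξ):
  A: 265 − 1(151.6) = 113.4
  B: 0 + 1(151.6) = 151.6
  C: 0 + 1(151.6) = 151.6

152 mol/min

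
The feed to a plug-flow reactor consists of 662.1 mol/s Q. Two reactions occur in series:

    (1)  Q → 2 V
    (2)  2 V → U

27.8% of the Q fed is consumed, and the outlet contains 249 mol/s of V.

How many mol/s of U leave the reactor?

59.6 mol/s

Conversion of Q: Q consumed = 1ξ₁ = 0.278 × 662.1 → ξ₁ = 184.1 mol/s.
V balance: n_V = 0 + 2ξ₁ − 2ξ₂ = 249 → ξ₂ = (2·184.1 − 249)/2 = 59.56 mol/s.
Outlet amounts (n = n₀ + Σ ν·ξ):
  Q: 662.1 − 1(184.1) = 478
  V: 0 + 2(184.1) − 2(59.56) = 249
  U: 0 + 1(59.56) = 59.56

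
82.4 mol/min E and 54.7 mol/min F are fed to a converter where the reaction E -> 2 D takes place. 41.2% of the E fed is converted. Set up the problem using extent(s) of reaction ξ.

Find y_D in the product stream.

0.397

E reacted = 0.412 × 82.4 = 33.95 mol/min; ν_E = −1, so ξ = 33.95/1 = 33.95 mol/min.
Outlet amounts (n = n₀ + ν ξ):
  E: 82.4 − 1(33.95) = 48.45
  D: 0 + 2(33.95) = 67.9
  F: 54.7 (inert)
Total out = 171 mol/min; y_D = 67.9 / 171 = 0.3969.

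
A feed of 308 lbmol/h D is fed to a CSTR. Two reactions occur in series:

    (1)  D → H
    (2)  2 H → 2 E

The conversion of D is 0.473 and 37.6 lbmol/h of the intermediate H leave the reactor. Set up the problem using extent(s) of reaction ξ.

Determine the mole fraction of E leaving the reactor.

Conversion of D: D consumed = 1ξ₁ = 0.473 × 308 → ξ₁ = 145.7 lbmol/h.
H balance: n_H = 0 + 1ξ₁ − 2ξ₂ = 37.6 → ξ₂ = (1·145.7 − 37.6)/2 = 54.04 lbmol/h.
Outlet amounts (n = n₀ + Σ ν·ξ):
  D: 308 − 1(145.7) = 162.3
  H: 0 + 1(145.7) − 2(54.04) = 37.6
  E: 0 + 2(54.04) = 108.1
Total out = 308 lbmol/h; y_E = 108.1 / 308 = 0.3509.

0.351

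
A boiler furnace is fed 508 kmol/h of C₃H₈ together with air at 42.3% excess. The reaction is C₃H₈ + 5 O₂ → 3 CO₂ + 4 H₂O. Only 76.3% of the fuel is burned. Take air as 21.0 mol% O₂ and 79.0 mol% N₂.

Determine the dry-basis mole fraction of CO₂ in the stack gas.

Stoichiometric O₂ = 5 × 508 = 2540 kmol/h; O₂ fed = 2540 × 1.423 = 3614 kmol/h.
N₂ fed = 3614 × 79/21 = 13600 kmol/h.
Fuel reacted = 0.763 × 508 → ξ = 387.6 kmol/h.
Outlet (n = n₀ + ν ξ):
  C₃H₈: 508 − 1(387.6) = 120.4
  O₂: 3614 − 5(387.6) = 1676
  N₂: 13600 (inert)
  CO₂: 0 + 3(387.6) = 1163
  H₂O: 0 + 4(387.6) = 1550
Dry total = 16560 kmol/h; y_CO₂ (dry) = 1163 / 16560 = 0.07023.

0.0702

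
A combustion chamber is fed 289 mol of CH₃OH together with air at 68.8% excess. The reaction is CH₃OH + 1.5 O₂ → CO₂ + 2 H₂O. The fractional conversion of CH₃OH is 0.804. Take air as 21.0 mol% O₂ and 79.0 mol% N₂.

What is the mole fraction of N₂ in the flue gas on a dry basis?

0.804

Stoichiometric O₂ = 1.5 × 289 = 433.5 mol; O₂ fed = 433.5 × 1.688 = 731.7 mol.
N₂ fed = 731.7 × 79/21 = 2753 mol.
Fuel reacted = 0.804 × 289 → ξ = 232.4 mol.
Outlet (n = n₀ + ν ξ):
  CH₃OH: 289 − 1(232.4) = 56.64
  O₂: 731.7 − 1.5(232.4) = 383.2
  N₂: 2753 (inert)
  CO₂: 0 + 1(232.4) = 232.4
  H₂O: 0 + 2(232.4) = 464.7
Dry total = 3425 mol; y_N₂ (dry) = 2753 / 3425 = 0.8037.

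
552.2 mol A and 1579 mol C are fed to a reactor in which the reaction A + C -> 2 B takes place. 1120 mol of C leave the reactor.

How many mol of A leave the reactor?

93.2 mol

For C: n = n₀ − 1ξ → 1120 = 1579 − 1ξ, giving ξ = 459 mol.
Outlet amounts (n = n₀ + ν ξ):
  A: 552.2 − 1(459) = 93.2
  C: 1579 − 1(459) = 1120
  B: 0 + 2(459) = 918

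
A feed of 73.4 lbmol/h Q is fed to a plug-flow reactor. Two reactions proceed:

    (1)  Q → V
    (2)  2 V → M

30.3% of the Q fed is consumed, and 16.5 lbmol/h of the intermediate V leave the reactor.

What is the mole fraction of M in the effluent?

Conversion of Q: Q consumed = 1ξ₁ = 0.303 × 73.4 → ξ₁ = 22.24 lbmol/h.
V balance: n_V = 0 + 1ξ₁ − 2ξ₂ = 16.5 → ξ₂ = (1·22.24 − 16.5)/2 = 2.87 lbmol/h.
Outlet amounts (n = n₀ + Σ ν·ξ):
  Q: 73.4 − 1(22.24) = 51.16
  V: 0 + 1(22.24) − 2(2.87) = 16.5
  M: 0 + 1(2.87) = 2.87
Total out = 70.53 lbmol/h; y_M = 2.87 / 70.53 = 0.04069.

0.0407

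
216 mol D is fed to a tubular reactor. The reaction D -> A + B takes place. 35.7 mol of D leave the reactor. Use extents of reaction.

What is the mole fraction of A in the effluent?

For D: n = n₀ − 1ξ → 35.7 = 216 − 1ξ, giving ξ = 180.3 mol.
Outlet amounts (n = n₀ + ν ξ):
  D: 216 − 1(180.3) = 35.7
  A: 0 + 1(180.3) = 180.3
  B: 0 + 1(180.3) = 180.3
Total out = 396.3 mol; y_A = 180.3 / 396.3 = 0.455.

0.455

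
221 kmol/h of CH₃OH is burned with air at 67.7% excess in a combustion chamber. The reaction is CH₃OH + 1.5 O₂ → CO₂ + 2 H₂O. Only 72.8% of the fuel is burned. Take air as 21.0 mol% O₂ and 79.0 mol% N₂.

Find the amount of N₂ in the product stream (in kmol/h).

2090 kmol/h

Stoichiometric O₂ = 1.5 × 221 = 331.5 kmol/h; O₂ fed = 331.5 × 1.677 = 555.9 kmol/h.
N₂ fed = 555.9 × 79/21 = 2091 kmol/h.
Fuel reacted = 0.728 × 221 → ξ = 160.9 kmol/h.
Outlet (n = n₀ + ν ξ):
  CH₃OH: 221 − 1(160.9) = 60.11
  O₂: 555.9 − 1.5(160.9) = 314.6
  N₂: 2091 (inert)
  CO₂: 0 + 1(160.9) = 160.9
  H₂O: 0 + 2(160.9) = 321.8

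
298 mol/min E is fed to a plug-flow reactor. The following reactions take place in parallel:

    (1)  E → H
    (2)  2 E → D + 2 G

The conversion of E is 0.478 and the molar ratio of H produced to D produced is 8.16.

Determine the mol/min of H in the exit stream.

Conversion of E: E consumed = 0.478 × 298 = 142.4 mol/min = 1ξ₁ + 2ξ₂.
Selectivity: 1ξ₁ / (1ξ₂) = 8.16 → ξ₁ = 8.16 ξ₂.
Substitute: (1·8.16 + 2) ξ₂ = 142.4 → ξ₂ = 14.02 mol/min, ξ₁ = 114.4 mol/min.
Outlet amounts (n = n₀ + Σ ν·ξ):
  E: 298 − 1(114.4) − 2(14.02) = 155.6
  H: 0 + 1(114.4) = 114.4
  D: 0 + 1(14.02) = 14.02
  G: 0 + 2(14.02) = 28.04

114 mol/min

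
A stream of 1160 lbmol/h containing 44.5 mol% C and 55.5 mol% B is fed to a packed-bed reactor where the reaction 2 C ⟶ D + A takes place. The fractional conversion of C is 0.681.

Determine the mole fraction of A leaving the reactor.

0.152

C reacted = 0.681 × 516.2 = 351.5 lbmol/h; ν_C = −2, so ξ = 351.5/2 = 175.8 lbmol/h.
Outlet amounts (n = n₀ + ν ξ):
  C: 516.2 − 2(175.8) = 164.7
  D: 0 + 1(175.8) = 175.8
  A: 0 + 1(175.8) = 175.8
  B: 643.8 (inert)
Total out = 1160 lbmol/h; y_A = 175.8 / 1160 = 0.1515.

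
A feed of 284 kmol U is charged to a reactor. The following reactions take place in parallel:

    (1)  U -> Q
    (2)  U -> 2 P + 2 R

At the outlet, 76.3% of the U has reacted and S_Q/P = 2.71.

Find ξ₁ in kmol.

Conversion of U: U consumed = 0.763 × 284 = 216.7 kmol = 1ξ₁ + 1ξ₂.
Selectivity: 1ξ₁ / (2ξ₂) = 2.71 → ξ₁ = 5.42 ξ₂.
Substitute: (1·5.42 + 1) ξ₂ = 216.7 → ξ₂ = 33.75 kmol, ξ₁ = 182.9 kmol.
Outlet amounts (n = n₀ + Σ ν·ξ):
  U: 284 − 1(182.9) − 1(33.75) = 67.31
  Q: 0 + 1(182.9) = 182.9
  P: 0 + 2(33.75) = 67.51
  R: 0 + 2(33.75) = 67.51

ξ₁ = 183 kmol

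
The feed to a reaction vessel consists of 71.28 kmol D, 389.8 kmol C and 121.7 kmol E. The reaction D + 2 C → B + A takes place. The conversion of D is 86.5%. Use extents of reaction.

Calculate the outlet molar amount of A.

61.7 kmol

D reacted = 0.865 × 71.28 = 61.66 kmol; ν_D = −1, so ξ = 61.66/1 = 61.66 kmol.
Outlet amounts (n = n₀ + ν ξ):
  D: 71.28 − 1(61.66) = 9.623
  C: 389.8 − 2(61.66) = 266.5
  B: 0 + 1(61.66) = 61.66
  A: 0 + 1(61.66) = 61.66
  E: 121.7 (inert)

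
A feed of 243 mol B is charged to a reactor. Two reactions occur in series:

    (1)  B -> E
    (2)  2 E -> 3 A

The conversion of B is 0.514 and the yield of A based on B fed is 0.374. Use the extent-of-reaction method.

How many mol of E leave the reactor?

64.3 mol

Conversion of B: B consumed = 1ξ₁ = 0.514 × 243 → ξ₁ = 124.9 mol.
Yield of A: 3ξ₂ / 243 = 0.374 → ξ₂ = 30.29 mol.
Outlet amounts (n = n₀ + Σ ν·ξ):
  B: 243 − 1(124.9) = 118.1
  E: 0 + 1(124.9) − 2(30.29) = 64.31
  A: 0 + 3(30.29) = 90.88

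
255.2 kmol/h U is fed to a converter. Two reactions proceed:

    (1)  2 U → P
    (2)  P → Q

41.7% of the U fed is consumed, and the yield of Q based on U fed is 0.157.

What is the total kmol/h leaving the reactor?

202 kmol/h

Conversion of U: U consumed = 2ξ₁ = 0.417 × 255.2 → ξ₁ = 53.21 kmol/h.
Yield of Q: 1ξ₂ / 255.2 = 0.157 → ξ₂ = 40.07 kmol/h.
Outlet amounts (n = n₀ + Σ ν·ξ):
  U: 255.2 − 2(53.21) = 148.8
  P: 0 + 1(53.21) − 1(40.07) = 13.14
  Q: 0 + 1(40.07) = 40.07
Total out = 148.8 + 13.14 + 40.07 = 202 kmol/h.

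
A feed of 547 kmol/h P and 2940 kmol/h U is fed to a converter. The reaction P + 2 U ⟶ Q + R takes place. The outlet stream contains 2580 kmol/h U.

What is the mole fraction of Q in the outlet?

0.0544

For U: n = n₀ − 2ξ → 2580 = 2940 − 2ξ, giving ξ = 180 kmol/h.
Outlet amounts (n = n₀ + ν ξ):
  P: 547 − 1(180) = 367
  U: 2940 − 2(180) = 2580
  Q: 0 + 1(180) = 180
  R: 0 + 1(180) = 180
Total out = 3307 kmol/h; y_Q = 180 / 3307 = 0.05443.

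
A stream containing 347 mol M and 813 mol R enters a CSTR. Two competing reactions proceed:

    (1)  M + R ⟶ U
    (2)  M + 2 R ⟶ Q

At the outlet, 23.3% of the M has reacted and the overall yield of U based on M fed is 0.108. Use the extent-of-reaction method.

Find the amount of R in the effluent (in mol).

689 mol

Yield of U: 1ξ₁ / 347 = 0.108 → ξ₁ = 37.48 mol.
Conversion of M: 1ξ₁ + 1ξ₂ = 0.233 × 347 = 80.85 → ξ₂ = 43.38 mol.
Outlet amounts (n = n₀ + Σ ν·ξ):
  M: 347 − 1(37.48) − 1(43.38) = 266.1
  R: 813 − 1(37.48) − 2(43.38) = 688.8
  U: 0 + 1(37.48) = 37.48
  Q: 0 + 1(43.38) = 43.38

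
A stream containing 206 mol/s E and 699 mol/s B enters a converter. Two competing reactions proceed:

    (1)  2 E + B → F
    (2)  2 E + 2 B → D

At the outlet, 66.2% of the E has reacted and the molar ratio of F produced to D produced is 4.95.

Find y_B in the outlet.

0.818

Conversion of E: E consumed = 0.662 × 206 = 136.4 mol/s = 2ξ₁ + 2ξ₂.
Selectivity: 1ξ₁ / (1ξ₂) = 4.95 → ξ₁ = 4.95 ξ₂.
Substitute: (2·4.95 + 2) ξ₂ = 136.4 → ξ₂ = 11.46 mol/s, ξ₁ = 56.73 mol/s.
Outlet amounts (n = n₀ + Σ ν·ξ):
  E: 206 − 2(56.73) − 2(11.46) = 69.63
  B: 699 − 1(56.73) − 2(11.46) = 619.4
  F: 0 + 1(56.73) = 56.73
  D: 0 + 1(11.46) = 11.46
Total out = 757.2 mol/s; y_B = 619.4 / 757.2 = 0.818.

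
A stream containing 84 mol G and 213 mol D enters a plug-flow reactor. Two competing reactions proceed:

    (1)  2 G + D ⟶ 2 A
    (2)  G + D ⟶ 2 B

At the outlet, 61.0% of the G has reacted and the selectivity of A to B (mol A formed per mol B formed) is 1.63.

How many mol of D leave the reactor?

Conversion of G: G consumed = 0.61 × 84 = 51.24 mol = 2ξ₁ + 1ξ₂.
Selectivity: 2ξ₁ / (2ξ₂) = 1.63 → ξ₁ = 1.63 ξ₂.
Substitute: (2·1.63 + 1) ξ₂ = 51.24 → ξ₂ = 12.03 mol, ξ₁ = 19.61 mol.
Outlet amounts (n = n₀ + Σ ν·ξ):
  G: 84 − 2(19.61) − 1(12.03) = 32.76
  D: 213 − 1(19.61) − 1(12.03) = 181.4
  A: 0 + 2(19.61) = 39.21
  B: 0 + 2(12.03) = 24.06

181 mol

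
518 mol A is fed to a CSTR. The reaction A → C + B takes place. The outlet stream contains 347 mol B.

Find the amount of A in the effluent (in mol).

171 mol

For B: n = n₀ + 1ξ → 347 = 0 + 1ξ, giving ξ = 347 mol.
Outlet amounts (n = n₀ + ν ξ):
  A: 518 − 1(347) = 171
  C: 0 + 1(347) = 347
  B: 0 + 1(347) = 347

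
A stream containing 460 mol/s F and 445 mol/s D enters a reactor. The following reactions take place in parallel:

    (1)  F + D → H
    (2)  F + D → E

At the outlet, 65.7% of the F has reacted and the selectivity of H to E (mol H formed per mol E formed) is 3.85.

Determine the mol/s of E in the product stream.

Conversion of F: F consumed = 0.657 × 460 = 302.2 mol/s = 1ξ₁ + 1ξ₂.
Selectivity: 1ξ₁ / (1ξ₂) = 3.85 → ξ₁ = 3.85 ξ₂.
Substitute: (1·3.85 + 1) ξ₂ = 302.2 → ξ₂ = 62.31 mol/s, ξ₁ = 239.9 mol/s.
Outlet amounts (n = n₀ + Σ ν·ξ):
  F: 460 − 1(239.9) − 1(62.31) = 157.8
  D: 445 − 1(239.9) − 1(62.31) = 142.8
  H: 0 + 1(239.9) = 239.9
  E: 0 + 1(62.31) = 62.31

62.3 mol/s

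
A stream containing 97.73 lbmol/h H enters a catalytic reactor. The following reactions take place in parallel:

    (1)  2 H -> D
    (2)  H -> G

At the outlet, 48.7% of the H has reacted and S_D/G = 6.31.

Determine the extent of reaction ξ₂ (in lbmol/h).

ξ₂ = 3.49 lbmol/h

Conversion of H: H consumed = 0.487 × 97.73 = 47.59 lbmol/h = 2ξ₁ + 1ξ₂.
Selectivity: 1ξ₁ / (1ξ₂) = 6.31 → ξ₁ = 6.31 ξ₂.
Substitute: (2·6.31 + 1) ξ₂ = 47.59 → ξ₂ = 3.494 lbmol/h, ξ₁ = 22.05 lbmol/h.
Outlet amounts (n = n₀ + Σ ν·ξ):
  H: 97.73 − 2(22.05) − 1(3.494) = 50.14
  D: 0 + 1(22.05) = 22.05
  G: 0 + 1(3.494) = 3.494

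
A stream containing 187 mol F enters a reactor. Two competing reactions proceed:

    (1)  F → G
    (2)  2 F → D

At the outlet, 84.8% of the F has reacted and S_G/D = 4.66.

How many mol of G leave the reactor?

111 mol

Conversion of F: F consumed = 0.848 × 187 = 158.6 mol = 1ξ₁ + 2ξ₂.
Selectivity: 1ξ₁ / (1ξ₂) = 4.66 → ξ₁ = 4.66 ξ₂.
Substitute: (1·4.66 + 2) ξ₂ = 158.6 → ξ₂ = 23.81 mol, ξ₁ = 111 mol.
Outlet amounts (n = n₀ + Σ ν·ξ):
  F: 187 − 1(111) − 2(23.81) = 28.42
  G: 0 + 1(111) = 111
  D: 0 + 1(23.81) = 23.81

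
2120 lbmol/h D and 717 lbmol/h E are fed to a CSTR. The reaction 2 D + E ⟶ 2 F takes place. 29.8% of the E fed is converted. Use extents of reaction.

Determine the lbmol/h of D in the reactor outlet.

E reacted = 0.298 × 717 = 213.7 lbmol/h; ν_E = −1, so ξ = 213.7/1 = 213.7 lbmol/h.
Outlet amounts (n = n₀ + ν ξ):
  D: 2120 − 2(213.7) = 1693
  E: 717 − 1(213.7) = 503.3
  F: 0 + 2(213.7) = 427.3

1690 lbmol/h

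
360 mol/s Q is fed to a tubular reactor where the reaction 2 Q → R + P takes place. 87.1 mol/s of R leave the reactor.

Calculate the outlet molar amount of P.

For R: n = n₀ + 1ξ → 87.1 = 0 + 1ξ, giving ξ = 87.1 mol/s.
Outlet amounts (n = n₀ + ν ξ):
  Q: 360 − 2(87.1) = 185.8
  R: 0 + 1(87.1) = 87.1
  P: 0 + 1(87.1) = 87.1

87.1 mol/s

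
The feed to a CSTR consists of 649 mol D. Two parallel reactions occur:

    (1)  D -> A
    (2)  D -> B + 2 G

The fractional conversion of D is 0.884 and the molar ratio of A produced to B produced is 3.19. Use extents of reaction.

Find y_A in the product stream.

Conversion of D: D consumed = 0.884 × 649 = 573.7 mol = 1ξ₁ + 1ξ₂.
Selectivity: 1ξ₁ / (1ξ₂) = 3.19 → ξ₁ = 3.19 ξ₂.
Substitute: (1·3.19 + 1) ξ₂ = 573.7 → ξ₂ = 136.9 mol, ξ₁ = 436.8 mol.
Outlet amounts (n = n₀ + Σ ν·ξ):
  D: 649 − 1(436.8) − 1(136.9) = 75.28
  A: 0 + 1(436.8) = 436.8
  B: 0 + 1(136.9) = 136.9
  G: 0 + 2(136.9) = 273.9
Total out = 922.9 mol; y_A = 436.8 / 922.9 = 0.4733.

0.473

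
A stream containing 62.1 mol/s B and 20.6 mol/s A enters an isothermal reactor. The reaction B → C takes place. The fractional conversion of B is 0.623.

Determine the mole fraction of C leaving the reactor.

B reacted = 0.623 × 62.1 = 38.69 mol/s; ν_B = −1, so ξ = 38.69/1 = 38.69 mol/s.
Outlet amounts (n = n₀ + ν ξ):
  B: 62.1 − 1(38.69) = 23.41
  C: 0 + 1(38.69) = 38.69
  A: 20.6 (inert)
Total out = 82.7 mol/s; y_C = 38.69 / 82.7 = 0.4678.

0.468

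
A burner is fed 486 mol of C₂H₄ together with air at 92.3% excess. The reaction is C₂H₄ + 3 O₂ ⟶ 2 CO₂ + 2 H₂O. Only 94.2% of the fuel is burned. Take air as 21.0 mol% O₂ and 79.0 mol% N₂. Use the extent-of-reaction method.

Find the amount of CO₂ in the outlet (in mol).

Stoichiometric O₂ = 3 × 486 = 1458 mol; O₂ fed = 1458 × 1.923 = 2804 mol.
N₂ fed = 2804 × 79/21 = 10550 mol.
Fuel reacted = 0.942 × 486 → ξ = 457.8 mol.
Outlet (n = n₀ + ν ξ):
  C₂H₄: 486 − 1(457.8) = 28.19
  O₂: 2804 − 3(457.8) = 1430
  N₂: 10550 (inert)
  CO₂: 0 + 2(457.8) = 915.6
  H₂O: 0 + 2(457.8) = 915.6

916 mol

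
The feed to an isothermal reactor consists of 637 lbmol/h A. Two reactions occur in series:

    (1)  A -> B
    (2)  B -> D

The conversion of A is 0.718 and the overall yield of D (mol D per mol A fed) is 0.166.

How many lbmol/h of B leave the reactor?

Conversion of A: A consumed = 1ξ₁ = 0.718 × 637 → ξ₁ = 457.4 lbmol/h.
Yield of D: 1ξ₂ / 637 = 0.166 → ξ₂ = 105.7 lbmol/h.
Outlet amounts (n = n₀ + Σ ν·ξ):
  A: 637 − 1(457.4) = 179.6
  B: 0 + 1(457.4) − 1(105.7) = 351.6
  D: 0 + 1(105.7) = 105.7

352 lbmol/h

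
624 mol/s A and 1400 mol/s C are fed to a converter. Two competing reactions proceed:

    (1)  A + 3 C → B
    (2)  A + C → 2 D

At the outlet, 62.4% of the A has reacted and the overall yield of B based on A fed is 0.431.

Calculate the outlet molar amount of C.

473 mol/s

Yield of B: 1ξ₁ / 624 = 0.431 → ξ₁ = 268.9 mol/s.
Conversion of A: 1ξ₁ + 1ξ₂ = 0.624 × 624 = 389.4 → ξ₂ = 120.4 mol/s.
Outlet amounts (n = n₀ + Σ ν·ξ):
  A: 624 − 1(268.9) − 1(120.4) = 234.6
  C: 1400 − 3(268.9) − 1(120.4) = 472.7
  B: 0 + 1(268.9) = 268.9
  D: 0 + 2(120.4) = 240.9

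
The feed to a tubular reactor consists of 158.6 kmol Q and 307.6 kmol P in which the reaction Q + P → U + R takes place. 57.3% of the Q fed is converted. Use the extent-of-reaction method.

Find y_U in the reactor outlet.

0.195

Q reacted = 0.573 × 158.6 = 90.88 kmol; ν_Q = −1, so ξ = 90.88/1 = 90.88 kmol.
Outlet amounts (n = n₀ + ν ξ):
  Q: 158.6 − 1(90.88) = 67.72
  P: 307.6 − 1(90.88) = 216.7
  U: 0 + 1(90.88) = 90.88
  R: 0 + 1(90.88) = 90.88
Total out = 466.2 kmol; y_U = 90.88 / 466.2 = 0.1949.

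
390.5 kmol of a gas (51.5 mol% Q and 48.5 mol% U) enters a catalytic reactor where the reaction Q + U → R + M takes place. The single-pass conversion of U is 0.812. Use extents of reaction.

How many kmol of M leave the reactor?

U reacted = 0.812 × 189.4 = 153.8 kmol; ν_U = −1, so ξ = 153.8/1 = 153.8 kmol.
Outlet amounts (n = n₀ + ν ξ):
  Q: 201.1 − 1(153.8) = 47.32
  U: 189.4 − 1(153.8) = 35.61
  R: 0 + 1(153.8) = 153.8
  M: 0 + 1(153.8) = 153.8

154 kmol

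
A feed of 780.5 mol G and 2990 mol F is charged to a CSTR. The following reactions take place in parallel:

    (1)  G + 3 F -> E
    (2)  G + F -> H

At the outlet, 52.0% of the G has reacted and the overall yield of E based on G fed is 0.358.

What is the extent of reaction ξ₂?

Yield of E: 1ξ₁ / 780.5 = 0.358 → ξ₁ = 279.4 mol.
Conversion of G: 1ξ₁ + 1ξ₂ = 0.52 × 780.5 = 405.9 → ξ₂ = 126.4 mol.
Outlet amounts (n = n₀ + Σ ν·ξ):
  G: 780.5 − 1(279.4) − 1(126.4) = 374.6
  F: 2990 − 3(279.4) − 1(126.4) = 2025
  E: 0 + 1(279.4) = 279.4
  H: 0 + 1(126.4) = 126.4

ξ₂ = 126 mol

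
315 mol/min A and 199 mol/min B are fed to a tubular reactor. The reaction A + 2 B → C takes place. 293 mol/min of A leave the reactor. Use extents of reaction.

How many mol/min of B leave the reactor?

For A: n = n₀ − 1ξ → 293 = 315 − 1ξ, giving ξ = 22 mol/min.
Outlet amounts (n = n₀ + ν ξ):
  A: 315 − 1(22) = 293
  B: 199 − 2(22) = 155
  C: 0 + 1(22) = 22

155 mol/min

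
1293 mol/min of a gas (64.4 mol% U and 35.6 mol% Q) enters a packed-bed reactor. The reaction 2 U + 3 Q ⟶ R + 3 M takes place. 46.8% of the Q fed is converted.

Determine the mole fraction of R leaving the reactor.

Q reacted = 0.468 × 460.3 = 215.4 mol/min; ν_Q = −3, so ξ = 215.4/3 = 71.81 mol/min.
Outlet amounts (n = n₀ + ν ξ):
  U: 832.7 − 2(71.81) = 689.1
  Q: 460.3 − 3(71.81) = 244.9
  R: 0 + 1(71.81) = 71.81
  M: 0 + 3(71.81) = 215.4
Total out = 1221 mol/min; y_R = 71.81 / 1221 = 0.0588.

0.0588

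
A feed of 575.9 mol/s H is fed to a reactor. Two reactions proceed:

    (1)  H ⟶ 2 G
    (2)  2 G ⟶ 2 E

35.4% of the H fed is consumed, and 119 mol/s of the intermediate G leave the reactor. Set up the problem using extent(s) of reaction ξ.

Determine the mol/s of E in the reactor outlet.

289 mol/s

Conversion of H: H consumed = 1ξ₁ = 0.354 × 575.9 → ξ₁ = 203.9 mol/s.
G balance: n_G = 0 + 2ξ₁ − 2ξ₂ = 119 → ξ₂ = (2·203.9 − 119)/2 = 144.4 mol/s.
Outlet amounts (n = n₀ + Σ ν·ξ):
  H: 575.9 − 1(203.9) = 372
  G: 0 + 2(203.9) − 2(144.4) = 119
  E: 0 + 2(144.4) = 288.7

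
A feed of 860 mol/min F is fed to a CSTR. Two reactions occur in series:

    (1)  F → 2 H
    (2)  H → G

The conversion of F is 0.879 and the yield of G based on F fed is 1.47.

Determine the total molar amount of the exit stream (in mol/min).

1620 mol/min

Conversion of F: F consumed = 1ξ₁ = 0.879 × 860 → ξ₁ = 755.9 mol/min.
Yield of G: 1ξ₂ / 860 = 1.47 → ξ₂ = 1264 mol/min.
Outlet amounts (n = n₀ + Σ ν·ξ):
  F: 860 − 1(755.9) = 104.1
  H: 0 + 2(755.9) − 1(1264) = 247.7
  G: 0 + 1(1264) = 1264
Total out = 104.1 + 247.7 + 1264 = 1616 mol/min.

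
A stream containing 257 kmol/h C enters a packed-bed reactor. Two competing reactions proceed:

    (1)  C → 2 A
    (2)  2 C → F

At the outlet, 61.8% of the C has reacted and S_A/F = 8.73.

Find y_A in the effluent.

Conversion of C: C consumed = 0.618 × 257 = 158.8 kmol/h = 1ξ₁ + 2ξ₂.
Selectivity: 2ξ₁ / (1ξ₂) = 8.73 → ξ₁ = 4.365 ξ₂.
Substitute: (1·4.365 + 2) ξ₂ = 158.8 → ξ₂ = 24.95 kmol/h, ξ₁ = 108.9 kmol/h.
Outlet amounts (n = n₀ + Σ ν·ξ):
  C: 257 − 1(108.9) − 2(24.95) = 98.17
  A: 0 + 2(108.9) = 217.8
  F: 0 + 1(24.95) = 24.95
Total out = 341 kmol/h; y_A = 217.8 / 341 = 0.6389.

0.639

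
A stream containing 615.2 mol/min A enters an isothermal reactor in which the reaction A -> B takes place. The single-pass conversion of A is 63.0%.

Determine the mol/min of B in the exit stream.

A reacted = 0.63 × 615.2 = 387.6 mol/min; ν_A = −1, so ξ = 387.6/1 = 387.6 mol/min.
Outlet amounts (n = n₀ + ν ξ):
  A: 615.2 − 1(387.6) = 227.6
  B: 0 + 1(387.6) = 387.6

388 mol/min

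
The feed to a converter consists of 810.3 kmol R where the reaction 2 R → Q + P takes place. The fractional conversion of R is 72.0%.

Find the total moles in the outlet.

810 kmol

R reacted = 0.72 × 810.3 = 583.4 kmol; ν_R = −2, so ξ = 583.4/2 = 291.7 kmol.
Outlet amounts (n = n₀ + ν ξ):
  R: 810.3 − 2(291.7) = 226.9
  Q: 0 + 1(291.7) = 291.7
  P: 0 + 1(291.7) = 291.7
Total out = 226.9 + 291.7 + 291.7 = 810.3 kmol.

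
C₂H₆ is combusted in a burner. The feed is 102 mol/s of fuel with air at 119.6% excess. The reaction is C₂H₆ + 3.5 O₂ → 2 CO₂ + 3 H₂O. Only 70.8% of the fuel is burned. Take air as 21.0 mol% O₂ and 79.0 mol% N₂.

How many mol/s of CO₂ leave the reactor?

144 mol/s

Stoichiometric O₂ = 3.5 × 102 = 357 mol/s; O₂ fed = 357 × 2.196 = 784 mol/s.
N₂ fed = 784 × 79/21 = 2949 mol/s.
Fuel reacted = 0.708 × 102 → ξ = 72.22 mol/s.
Outlet (n = n₀ + ν ξ):
  C₂H₆: 102 − 1(72.22) = 29.78
  O₂: 784 − 3.5(72.22) = 531.2
  N₂: 2949 (inert)
  CO₂: 0 + 2(72.22) = 144.4
  H₂O: 0 + 3(72.22) = 216.6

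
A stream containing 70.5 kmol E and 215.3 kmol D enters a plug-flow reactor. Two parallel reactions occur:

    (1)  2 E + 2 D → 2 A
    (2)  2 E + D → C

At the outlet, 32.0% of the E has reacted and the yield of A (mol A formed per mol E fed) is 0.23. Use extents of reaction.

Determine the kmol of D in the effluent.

196 kmol

Yield of A: 2ξ₁ / 70.5 = 0.23 → ξ₁ = 8.107 kmol.
Conversion of E: 2ξ₁ + 2ξ₂ = 0.32 × 70.5 = 22.56 → ξ₂ = 3.172 kmol.
Outlet amounts (n = n₀ + Σ ν·ξ):
  E: 70.5 − 2(8.107) − 2(3.172) = 47.94
  D: 215.3 − 2(8.107) − 1(3.172) = 195.9
  A: 0 + 2(8.107) = 16.21
  C: 0 + 1(3.172) = 3.172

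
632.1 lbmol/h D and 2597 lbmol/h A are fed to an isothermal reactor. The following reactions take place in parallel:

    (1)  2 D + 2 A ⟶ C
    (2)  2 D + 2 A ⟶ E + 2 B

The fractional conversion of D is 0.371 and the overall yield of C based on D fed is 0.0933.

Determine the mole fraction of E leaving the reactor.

Yield of C: 1ξ₁ / 632.1 = 0.0933 → ξ₁ = 58.97 lbmol/h.
Conversion of D: 2ξ₁ + 2ξ₂ = 0.371 × 632.1 = 234.5 → ξ₂ = 58.28 lbmol/h.
Outlet amounts (n = n₀ + Σ ν·ξ):
  D: 632.1 − 2(58.97) − 2(58.28) = 397.6
  A: 2597 − 2(58.97) − 2(58.28) = 2362
  C: 0 + 1(58.97) = 58.97
  E: 0 + 1(58.28) = 58.28
  B: 0 + 2(58.28) = 116.6
Total out = 2994 lbmol/h; y_E = 58.28 / 2994 = 0.01947.

0.0195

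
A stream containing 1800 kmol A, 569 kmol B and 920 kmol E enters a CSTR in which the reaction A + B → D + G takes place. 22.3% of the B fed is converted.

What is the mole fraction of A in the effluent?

0.509

B reacted = 0.223 × 569 = 126.9 kmol; ν_B = −1, so ξ = 126.9/1 = 126.9 kmol.
Outlet amounts (n = n₀ + ν ξ):
  A: 1800 − 1(126.9) = 1673
  B: 569 − 1(126.9) = 442.1
  D: 0 + 1(126.9) = 126.9
  G: 0 + 1(126.9) = 126.9
  E: 920 (inert)
Total out = 3289 kmol; y_A = 1673 / 3289 = 0.5087.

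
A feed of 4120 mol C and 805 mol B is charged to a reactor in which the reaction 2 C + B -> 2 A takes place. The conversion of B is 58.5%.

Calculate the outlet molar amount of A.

942 mol

B reacted = 0.585 × 805 = 470.9 mol; ν_B = −1, so ξ = 470.9/1 = 470.9 mol.
Outlet amounts (n = n₀ + ν ξ):
  C: 4120 − 2(470.9) = 3178
  B: 805 − 1(470.9) = 334.1
  A: 0 + 2(470.9) = 941.8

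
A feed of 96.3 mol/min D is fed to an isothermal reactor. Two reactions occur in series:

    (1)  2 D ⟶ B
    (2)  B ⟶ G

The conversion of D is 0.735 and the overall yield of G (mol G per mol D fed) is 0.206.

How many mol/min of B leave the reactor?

Conversion of D: D consumed = 2ξ₁ = 0.735 × 96.3 → ξ₁ = 35.39 mol/min.
Yield of G: 1ξ₂ / 96.3 = 0.206 → ξ₂ = 19.84 mol/min.
Outlet amounts (n = n₀ + Σ ν·ξ):
  D: 96.3 − 2(35.39) = 25.52
  B: 0 + 1(35.39) − 1(19.84) = 15.55
  G: 0 + 1(19.84) = 19.84

15.6 mol/min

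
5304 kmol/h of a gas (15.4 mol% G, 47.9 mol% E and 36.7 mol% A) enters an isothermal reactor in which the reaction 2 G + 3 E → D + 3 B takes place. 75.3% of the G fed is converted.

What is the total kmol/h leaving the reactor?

5000 kmol/h

G reacted = 0.753 × 816.8 = 615.1 kmol/h; ν_G = −2, so ξ = 615.1/2 = 307.5 kmol/h.
Outlet amounts (n = n₀ + ν ξ):
  G: 816.8 − 2(307.5) = 201.8
  E: 2541 − 3(307.5) = 1618
  D: 0 + 1(307.5) = 307.5
  B: 0 + 3(307.5) = 922.6
  A: 1947 (inert)
Total out = 201.8 + 1618 + 307.5 + 922.6 + 1947 = 4996 kmol/h.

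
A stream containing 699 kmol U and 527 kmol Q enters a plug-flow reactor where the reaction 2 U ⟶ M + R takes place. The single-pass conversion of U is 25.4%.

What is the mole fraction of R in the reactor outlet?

U reacted = 0.254 × 699 = 177.5 kmol; ν_U = −2, so ξ = 177.5/2 = 88.77 kmol.
Outlet amounts (n = n₀ + ν ξ):
  U: 699 − 2(88.77) = 521.5
  M: 0 + 1(88.77) = 88.77
  R: 0 + 1(88.77) = 88.77
  Q: 527 (inert)
Total out = 1226 kmol; y_R = 88.77 / 1226 = 0.07241.

0.0724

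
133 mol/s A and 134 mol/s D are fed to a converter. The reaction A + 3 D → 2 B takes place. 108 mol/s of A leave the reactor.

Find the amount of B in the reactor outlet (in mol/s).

For A: n = n₀ − 1ξ → 108 = 133 − 1ξ, giving ξ = 25 mol/s.
Outlet amounts (n = n₀ + ν ξ):
  A: 133 − 1(25) = 108
  D: 134 − 3(25) = 59
  B: 0 + 2(25) = 50

50 mol/s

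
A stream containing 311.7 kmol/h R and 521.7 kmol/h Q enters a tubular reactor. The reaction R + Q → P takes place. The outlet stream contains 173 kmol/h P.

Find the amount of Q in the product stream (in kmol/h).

For P: n = n₀ + 1ξ → 173 = 0 + 1ξ, giving ξ = 173 kmol/h.
Outlet amounts (n = n₀ + ν ξ):
  R: 311.7 − 1(173) = 138.7
  Q: 521.7 − 1(173) = 348.7
  P: 0 + 1(173) = 173

349 kmol/h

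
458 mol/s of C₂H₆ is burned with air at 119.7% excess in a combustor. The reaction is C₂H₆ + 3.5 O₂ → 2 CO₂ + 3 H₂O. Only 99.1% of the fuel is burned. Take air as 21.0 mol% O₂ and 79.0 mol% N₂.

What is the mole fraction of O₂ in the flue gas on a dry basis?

0.12

Stoichiometric O₂ = 3.5 × 458 = 1603 mol/s; O₂ fed = 1603 × 2.197 = 3522 mol/s.
N₂ fed = 3522 × 79/21 = 13250 mol/s.
Fuel reacted = 0.991 × 458 → ξ = 453.9 mol/s.
Outlet (n = n₀ + ν ξ):
  C₂H₆: 458 − 1(453.9) = 4.122
  O₂: 3522 − 3.5(453.9) = 1933
  N₂: 13250 (inert)
  CO₂: 0 + 2(453.9) = 907.8
  H₂O: 0 + 3(453.9) = 1362
Dry total = 16090 mol/s; y_O₂ (dry) = 1933 / 16090 = 0.1201.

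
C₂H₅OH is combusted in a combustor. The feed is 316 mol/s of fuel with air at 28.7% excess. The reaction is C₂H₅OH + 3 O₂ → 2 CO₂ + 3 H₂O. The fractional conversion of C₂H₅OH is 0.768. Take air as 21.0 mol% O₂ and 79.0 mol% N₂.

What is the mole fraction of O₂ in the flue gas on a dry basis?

Stoichiometric O₂ = 3 × 316 = 948 mol/s; O₂ fed = 948 × 1.287 = 1220 mol/s.
N₂ fed = 1220 × 79/21 = 4590 mol/s.
Fuel reacted = 0.768 × 316 → ξ = 242.7 mol/s.
Outlet (n = n₀ + ν ξ):
  C₂H₅OH: 316 − 1(242.7) = 73.31
  O₂: 1220 − 3(242.7) = 492
  N₂: 4590 (inert)
  CO₂: 0 + 2(242.7) = 485.4
  H₂O: 0 + 3(242.7) = 728.1
Dry total = 5641 mol/s; y_O₂ (dry) = 492 / 5641 = 0.08723.

0.0872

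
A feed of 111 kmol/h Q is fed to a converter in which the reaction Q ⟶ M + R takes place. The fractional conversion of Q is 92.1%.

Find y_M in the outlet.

Q reacted = 0.921 × 111 = 102.2 kmol/h; ν_Q = −1, so ξ = 102.2/1 = 102.2 kmol/h.
Outlet amounts (n = n₀ + ν ξ):
  Q: 111 − 1(102.2) = 8.769
  M: 0 + 1(102.2) = 102.2
  R: 0 + 1(102.2) = 102.2
Total out = 213.2 kmol/h; y_M = 102.2 / 213.2 = 0.4794.

0.479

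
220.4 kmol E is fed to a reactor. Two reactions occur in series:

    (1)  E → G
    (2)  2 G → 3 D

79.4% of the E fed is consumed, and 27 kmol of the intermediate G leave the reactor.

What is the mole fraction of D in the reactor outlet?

0.754

Conversion of E: E consumed = 1ξ₁ = 0.794 × 220.4 → ξ₁ = 175 kmol.
G balance: n_G = 0 + 1ξ₁ − 2ξ₂ = 27 → ξ₂ = (1·175 − 27)/2 = 74 kmol.
Outlet amounts (n = n₀ + Σ ν·ξ):
  E: 220.4 − 1(175) = 45.4
  G: 0 + 1(175) − 2(74) = 27
  D: 0 + 3(74) = 222
Total out = 294.4 kmol; y_D = 222 / 294.4 = 0.7541.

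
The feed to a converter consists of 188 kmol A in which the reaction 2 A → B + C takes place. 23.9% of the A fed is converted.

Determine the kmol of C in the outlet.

A reacted = 0.239 × 188 = 44.93 kmol; ν_A = −2, so ξ = 44.93/2 = 22.47 kmol.
Outlet amounts (n = n₀ + ν ξ):
  A: 188 − 2(22.47) = 143.1
  B: 0 + 1(22.47) = 22.47
  C: 0 + 1(22.47) = 22.47

22.5 kmol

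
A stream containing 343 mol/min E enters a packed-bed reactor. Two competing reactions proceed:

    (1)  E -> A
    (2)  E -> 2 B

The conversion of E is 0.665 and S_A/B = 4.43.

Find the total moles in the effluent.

Conversion of E: E consumed = 0.665 × 343 = 228.1 mol/min = 1ξ₁ + 1ξ₂.
Selectivity: 1ξ₁ / (2ξ₂) = 4.43 → ξ₁ = 8.86 ξ₂.
Substitute: (1·8.86 + 1) ξ₂ = 228.1 → ξ₂ = 23.13 mol/min, ξ₁ = 205 mol/min.
Outlet amounts (n = n₀ + Σ ν·ξ):
  E: 343 − 1(205) − 1(23.13) = 114.9
  A: 0 + 1(205) = 205
  B: 0 + 2(23.13) = 46.27
Total out = 114.9 + 205 + 46.27 = 366.1 mol/min.

366 mol/min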